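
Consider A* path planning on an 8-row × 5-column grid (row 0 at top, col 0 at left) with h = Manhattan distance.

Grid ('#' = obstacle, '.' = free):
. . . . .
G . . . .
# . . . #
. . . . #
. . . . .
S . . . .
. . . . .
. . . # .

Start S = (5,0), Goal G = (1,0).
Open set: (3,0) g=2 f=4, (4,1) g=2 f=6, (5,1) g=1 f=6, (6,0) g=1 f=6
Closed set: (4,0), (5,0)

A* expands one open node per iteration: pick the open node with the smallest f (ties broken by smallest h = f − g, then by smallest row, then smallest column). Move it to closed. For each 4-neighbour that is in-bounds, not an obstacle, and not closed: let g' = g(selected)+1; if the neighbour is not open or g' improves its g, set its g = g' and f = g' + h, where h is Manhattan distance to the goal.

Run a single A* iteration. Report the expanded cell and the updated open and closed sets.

step 1: expand (3,0) (f=4, h=2) → closed; open now [(3,1) g=3 f=6, (4,1) g=2 f=6, (5,1) g=1 f=6, (6,0) g=1 f=6]

expanded=(3,0); open=[(3,1) g=3 f=6, (4,1) g=2 f=6, (5,1) g=1 f=6, (6,0) g=1 f=6]; closed=[(3,0), (4,0), (5,0)]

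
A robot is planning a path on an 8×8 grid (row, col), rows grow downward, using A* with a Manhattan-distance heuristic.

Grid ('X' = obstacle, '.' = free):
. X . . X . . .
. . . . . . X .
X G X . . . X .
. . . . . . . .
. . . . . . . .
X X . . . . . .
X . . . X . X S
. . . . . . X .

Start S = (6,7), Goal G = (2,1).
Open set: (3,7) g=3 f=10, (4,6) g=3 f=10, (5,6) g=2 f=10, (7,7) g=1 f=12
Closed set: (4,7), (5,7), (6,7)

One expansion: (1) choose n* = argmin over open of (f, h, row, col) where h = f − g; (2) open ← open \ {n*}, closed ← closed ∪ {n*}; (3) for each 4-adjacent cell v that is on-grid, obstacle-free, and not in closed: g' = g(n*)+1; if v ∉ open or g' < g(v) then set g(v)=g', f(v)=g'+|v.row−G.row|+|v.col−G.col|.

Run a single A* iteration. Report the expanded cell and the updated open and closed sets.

expanded=(3,7); open=[(2,7) g=4 f=10, (3,6) g=4 f=10, (4,6) g=3 f=10, (5,6) g=2 f=10, (7,7) g=1 f=12]; closed=[(3,7), (4,7), (5,7), (6,7)]

step 1: expand (3,7) (f=10, h=7) → closed; open now [(2,7) g=4 f=10, (3,6) g=4 f=10, (4,6) g=3 f=10, (5,6) g=2 f=10, (7,7) g=1 f=12]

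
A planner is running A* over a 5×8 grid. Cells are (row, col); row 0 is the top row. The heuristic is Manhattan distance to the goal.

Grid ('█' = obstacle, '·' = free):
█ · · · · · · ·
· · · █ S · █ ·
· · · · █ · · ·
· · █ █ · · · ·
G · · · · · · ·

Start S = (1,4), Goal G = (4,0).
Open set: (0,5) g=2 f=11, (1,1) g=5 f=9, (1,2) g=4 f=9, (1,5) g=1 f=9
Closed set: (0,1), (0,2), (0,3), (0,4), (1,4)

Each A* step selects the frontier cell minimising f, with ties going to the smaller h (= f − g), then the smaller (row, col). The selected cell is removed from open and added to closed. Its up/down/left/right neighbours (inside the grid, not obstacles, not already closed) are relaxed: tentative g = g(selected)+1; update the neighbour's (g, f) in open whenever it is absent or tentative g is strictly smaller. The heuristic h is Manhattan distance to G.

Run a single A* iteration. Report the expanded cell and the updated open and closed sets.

expanded=(1,1); open=[(0,5) g=2 f=11, (1,0) g=6 f=9, (1,2) g=4 f=9, (1,5) g=1 f=9, (2,1) g=6 f=9]; closed=[(0,1), (0,2), (0,3), (0,4), (1,1), (1,4)]

step 1: expand (1,1) (f=9, h=4) → closed; open now [(0,5) g=2 f=11, (1,0) g=6 f=9, (1,2) g=4 f=9, (1,5) g=1 f=9, (2,1) g=6 f=9]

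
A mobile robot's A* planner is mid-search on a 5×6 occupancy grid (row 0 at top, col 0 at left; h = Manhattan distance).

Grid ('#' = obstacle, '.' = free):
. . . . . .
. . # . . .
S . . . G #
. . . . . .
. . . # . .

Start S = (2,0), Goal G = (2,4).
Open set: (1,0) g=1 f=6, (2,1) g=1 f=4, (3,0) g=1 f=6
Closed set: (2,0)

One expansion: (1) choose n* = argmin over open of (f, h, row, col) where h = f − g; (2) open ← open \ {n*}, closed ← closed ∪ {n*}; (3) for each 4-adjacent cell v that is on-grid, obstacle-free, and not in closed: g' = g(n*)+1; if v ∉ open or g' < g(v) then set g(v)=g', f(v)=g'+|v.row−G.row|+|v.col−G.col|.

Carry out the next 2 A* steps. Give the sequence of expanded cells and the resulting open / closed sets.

step 1: expand (2,1) (f=4, h=3) → closed; open now [(1,0) g=1 f=6, (1,1) g=2 f=6, (2,2) g=2 f=4, (3,0) g=1 f=6, (3,1) g=2 f=6]
step 2: expand (2,2) (f=4, h=2) → closed; open now [(1,0) g=1 f=6, (1,1) g=2 f=6, (2,3) g=3 f=4, (3,0) g=1 f=6, (3,1) g=2 f=6, (3,2) g=3 f=6]

order=[(2,1) → (2,2)]; open=[(1,0) g=1 f=6, (1,1) g=2 f=6, (2,3) g=3 f=4, (3,0) g=1 f=6, (3,1) g=2 f=6, (3,2) g=3 f=6]; closed=[(2,0), (2,1), (2,2)]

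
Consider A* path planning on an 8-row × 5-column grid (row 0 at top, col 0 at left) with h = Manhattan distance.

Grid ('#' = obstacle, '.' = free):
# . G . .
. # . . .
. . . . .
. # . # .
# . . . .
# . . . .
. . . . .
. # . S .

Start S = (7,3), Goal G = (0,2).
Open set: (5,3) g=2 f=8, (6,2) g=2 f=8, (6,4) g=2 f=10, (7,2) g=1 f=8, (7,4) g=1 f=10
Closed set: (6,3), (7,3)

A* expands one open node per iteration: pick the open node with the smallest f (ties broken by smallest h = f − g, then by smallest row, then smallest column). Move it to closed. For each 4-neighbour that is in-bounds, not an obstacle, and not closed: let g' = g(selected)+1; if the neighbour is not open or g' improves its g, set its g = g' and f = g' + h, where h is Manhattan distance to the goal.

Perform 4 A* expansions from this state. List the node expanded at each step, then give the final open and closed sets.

step 1: expand (5,3) (f=8, h=6) → closed; open now [(4,3) g=3 f=8, (5,2) g=3 f=8, (5,4) g=3 f=10, (6,2) g=2 f=8, (6,4) g=2 f=10, (7,2) g=1 f=8, (7,4) g=1 f=10]
step 2: expand (4,3) (f=8, h=5) → closed; open now [(4,2) g=4 f=8, (4,4) g=4 f=10, (5,2) g=3 f=8, (5,4) g=3 f=10, (6,2) g=2 f=8, (6,4) g=2 f=10, (7,2) g=1 f=8, (7,4) g=1 f=10]
step 3: expand (4,2) (f=8, h=4) → closed; open now [(3,2) g=5 f=8, (4,1) g=5 f=10, (4,4) g=4 f=10, (5,2) g=3 f=8, (5,4) g=3 f=10, (6,2) g=2 f=8, (6,4) g=2 f=10, (7,2) g=1 f=8, (7,4) g=1 f=10]
step 4: expand (3,2) (f=8, h=3) → closed; open now [(2,2) g=6 f=8, (4,1) g=5 f=10, (4,4) g=4 f=10, (5,2) g=3 f=8, (5,4) g=3 f=10, (6,2) g=2 f=8, (6,4) g=2 f=10, (7,2) g=1 f=8, (7,4) g=1 f=10]

order=[(5,3) → (4,3) → (4,2) → (3,2)]; open=[(2,2) g=6 f=8, (4,1) g=5 f=10, (4,4) g=4 f=10, (5,2) g=3 f=8, (5,4) g=3 f=10, (6,2) g=2 f=8, (6,4) g=2 f=10, (7,2) g=1 f=8, (7,4) g=1 f=10]; closed=[(3,2), (4,2), (4,3), (5,3), (6,3), (7,3)]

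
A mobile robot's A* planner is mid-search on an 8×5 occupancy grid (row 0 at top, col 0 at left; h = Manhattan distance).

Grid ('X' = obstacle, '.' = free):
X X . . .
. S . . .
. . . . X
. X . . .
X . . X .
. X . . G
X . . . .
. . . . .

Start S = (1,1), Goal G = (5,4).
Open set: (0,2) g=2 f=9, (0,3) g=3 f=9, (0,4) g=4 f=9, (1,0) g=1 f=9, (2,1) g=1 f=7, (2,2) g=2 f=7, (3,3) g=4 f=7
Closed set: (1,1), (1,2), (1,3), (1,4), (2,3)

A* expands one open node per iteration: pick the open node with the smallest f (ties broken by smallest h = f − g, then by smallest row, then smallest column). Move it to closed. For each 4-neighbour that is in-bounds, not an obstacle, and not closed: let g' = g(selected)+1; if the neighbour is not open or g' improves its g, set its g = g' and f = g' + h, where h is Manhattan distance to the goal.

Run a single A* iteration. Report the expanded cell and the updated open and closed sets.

expanded=(3,3); open=[(0,2) g=2 f=9, (0,3) g=3 f=9, (0,4) g=4 f=9, (1,0) g=1 f=9, (2,1) g=1 f=7, (2,2) g=2 f=7, (3,2) g=5 f=9, (3,4) g=5 f=7]; closed=[(1,1), (1,2), (1,3), (1,4), (2,3), (3,3)]

step 1: expand (3,3) (f=7, h=3) → closed; open now [(0,2) g=2 f=9, (0,3) g=3 f=9, (0,4) g=4 f=9, (1,0) g=1 f=9, (2,1) g=1 f=7, (2,2) g=2 f=7, (3,2) g=5 f=9, (3,4) g=5 f=7]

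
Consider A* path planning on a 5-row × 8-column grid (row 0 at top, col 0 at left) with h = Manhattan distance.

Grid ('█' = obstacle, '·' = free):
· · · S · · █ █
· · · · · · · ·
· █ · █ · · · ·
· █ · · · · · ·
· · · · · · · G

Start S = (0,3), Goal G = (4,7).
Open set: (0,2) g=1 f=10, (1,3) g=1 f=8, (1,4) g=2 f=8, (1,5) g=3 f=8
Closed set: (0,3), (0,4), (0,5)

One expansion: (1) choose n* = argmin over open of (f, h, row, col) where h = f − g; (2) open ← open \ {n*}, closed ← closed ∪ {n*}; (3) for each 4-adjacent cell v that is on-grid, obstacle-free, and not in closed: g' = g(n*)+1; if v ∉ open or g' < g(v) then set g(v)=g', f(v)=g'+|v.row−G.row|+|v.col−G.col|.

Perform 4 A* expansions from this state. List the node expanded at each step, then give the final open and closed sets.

step 1: expand (1,5) (f=8, h=5) → closed; open now [(0,2) g=1 f=10, (1,3) g=1 f=8, (1,4) g=2 f=8, (1,6) g=4 f=8, (2,5) g=4 f=8]
step 2: expand (1,6) (f=8, h=4) → closed; open now [(0,2) g=1 f=10, (1,3) g=1 f=8, (1,4) g=2 f=8, (1,7) g=5 f=8, (2,5) g=4 f=8, (2,6) g=5 f=8]
step 3: expand (1,7) (f=8, h=3) → closed; open now [(0,2) g=1 f=10, (1,3) g=1 f=8, (1,4) g=2 f=8, (2,5) g=4 f=8, (2,6) g=5 f=8, (2,7) g=6 f=8]
step 4: expand (2,7) (f=8, h=2) → closed; open now [(0,2) g=1 f=10, (1,3) g=1 f=8, (1,4) g=2 f=8, (2,5) g=4 f=8, (2,6) g=5 f=8, (3,7) g=7 f=8]

order=[(1,5) → (1,6) → (1,7) → (2,7)]; open=[(0,2) g=1 f=10, (1,3) g=1 f=8, (1,4) g=2 f=8, (2,5) g=4 f=8, (2,6) g=5 f=8, (3,7) g=7 f=8]; closed=[(0,3), (0,4), (0,5), (1,5), (1,6), (1,7), (2,7)]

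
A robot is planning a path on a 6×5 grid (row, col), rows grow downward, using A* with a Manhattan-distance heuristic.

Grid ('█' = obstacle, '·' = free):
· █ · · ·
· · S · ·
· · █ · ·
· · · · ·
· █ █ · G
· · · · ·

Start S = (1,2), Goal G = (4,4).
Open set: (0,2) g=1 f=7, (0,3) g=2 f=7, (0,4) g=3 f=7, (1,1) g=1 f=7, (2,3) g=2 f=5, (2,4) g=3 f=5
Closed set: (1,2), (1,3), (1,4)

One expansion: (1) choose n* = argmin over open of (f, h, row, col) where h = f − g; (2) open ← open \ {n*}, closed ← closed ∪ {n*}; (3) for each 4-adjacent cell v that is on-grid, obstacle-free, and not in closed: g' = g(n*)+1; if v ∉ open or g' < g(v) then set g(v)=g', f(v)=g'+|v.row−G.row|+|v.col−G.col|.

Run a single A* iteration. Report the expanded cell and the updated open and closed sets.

expanded=(2,4); open=[(0,2) g=1 f=7, (0,3) g=2 f=7, (0,4) g=3 f=7, (1,1) g=1 f=7, (2,3) g=2 f=5, (3,4) g=4 f=5]; closed=[(1,2), (1,3), (1,4), (2,4)]

step 1: expand (2,4) (f=5, h=2) → closed; open now [(0,2) g=1 f=7, (0,3) g=2 f=7, (0,4) g=3 f=7, (1,1) g=1 f=7, (2,3) g=2 f=5, (3,4) g=4 f=5]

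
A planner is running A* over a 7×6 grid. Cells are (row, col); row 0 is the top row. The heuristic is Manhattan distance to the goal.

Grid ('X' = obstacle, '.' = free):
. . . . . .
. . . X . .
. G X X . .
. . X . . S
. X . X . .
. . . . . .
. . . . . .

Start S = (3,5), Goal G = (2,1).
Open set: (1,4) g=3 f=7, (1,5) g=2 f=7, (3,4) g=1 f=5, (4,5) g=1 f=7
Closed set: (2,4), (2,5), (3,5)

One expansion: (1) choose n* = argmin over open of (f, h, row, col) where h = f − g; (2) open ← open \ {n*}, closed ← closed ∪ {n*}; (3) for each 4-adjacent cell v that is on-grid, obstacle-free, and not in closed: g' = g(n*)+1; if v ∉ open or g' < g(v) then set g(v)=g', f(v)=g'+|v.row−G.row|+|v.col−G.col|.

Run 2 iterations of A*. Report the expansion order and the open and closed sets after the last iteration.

order=[(3,4) → (3,3)]; open=[(1,4) g=3 f=7, (1,5) g=2 f=7, (4,4) g=2 f=7, (4,5) g=1 f=7]; closed=[(2,4), (2,5), (3,3), (3,4), (3,5)]

step 1: expand (3,4) (f=5, h=4) → closed; open now [(1,4) g=3 f=7, (1,5) g=2 f=7, (3,3) g=2 f=5, (4,4) g=2 f=7, (4,5) g=1 f=7]
step 2: expand (3,3) (f=5, h=3) → closed; open now [(1,4) g=3 f=7, (1,5) g=2 f=7, (4,4) g=2 f=7, (4,5) g=1 f=7]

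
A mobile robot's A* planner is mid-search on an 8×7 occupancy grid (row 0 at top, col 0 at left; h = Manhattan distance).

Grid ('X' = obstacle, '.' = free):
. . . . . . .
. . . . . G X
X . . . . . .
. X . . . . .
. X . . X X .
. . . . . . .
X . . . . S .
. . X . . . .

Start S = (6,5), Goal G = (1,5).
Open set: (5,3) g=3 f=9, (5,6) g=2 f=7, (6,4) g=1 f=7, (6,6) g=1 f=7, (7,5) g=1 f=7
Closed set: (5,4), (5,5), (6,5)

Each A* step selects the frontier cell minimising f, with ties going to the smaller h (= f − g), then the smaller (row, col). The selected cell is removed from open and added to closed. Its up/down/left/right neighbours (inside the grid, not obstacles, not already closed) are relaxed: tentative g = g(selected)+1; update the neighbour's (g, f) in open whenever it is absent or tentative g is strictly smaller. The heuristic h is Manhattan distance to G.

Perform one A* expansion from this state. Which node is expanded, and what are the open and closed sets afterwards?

expanded=(5,6); open=[(4,6) g=3 f=7, (5,3) g=3 f=9, (6,4) g=1 f=7, (6,6) g=1 f=7, (7,5) g=1 f=7]; closed=[(5,4), (5,5), (5,6), (6,5)]

step 1: expand (5,6) (f=7, h=5) → closed; open now [(4,6) g=3 f=7, (5,3) g=3 f=9, (6,4) g=1 f=7, (6,6) g=1 f=7, (7,5) g=1 f=7]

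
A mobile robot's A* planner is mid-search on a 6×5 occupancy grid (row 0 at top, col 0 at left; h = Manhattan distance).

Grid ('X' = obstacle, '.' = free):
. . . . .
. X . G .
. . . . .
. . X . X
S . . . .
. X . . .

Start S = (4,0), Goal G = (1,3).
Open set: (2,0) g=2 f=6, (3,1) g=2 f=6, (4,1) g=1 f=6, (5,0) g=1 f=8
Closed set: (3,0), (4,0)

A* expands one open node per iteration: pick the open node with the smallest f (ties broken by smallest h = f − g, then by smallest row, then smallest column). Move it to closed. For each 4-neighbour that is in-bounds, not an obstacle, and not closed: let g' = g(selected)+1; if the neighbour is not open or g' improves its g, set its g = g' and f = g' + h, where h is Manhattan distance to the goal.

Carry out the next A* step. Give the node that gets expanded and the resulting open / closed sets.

expanded=(2,0); open=[(1,0) g=3 f=6, (2,1) g=3 f=6, (3,1) g=2 f=6, (4,1) g=1 f=6, (5,0) g=1 f=8]; closed=[(2,0), (3,0), (4,0)]

step 1: expand (2,0) (f=6, h=4) → closed; open now [(1,0) g=3 f=6, (2,1) g=3 f=6, (3,1) g=2 f=6, (4,1) g=1 f=6, (5,0) g=1 f=8]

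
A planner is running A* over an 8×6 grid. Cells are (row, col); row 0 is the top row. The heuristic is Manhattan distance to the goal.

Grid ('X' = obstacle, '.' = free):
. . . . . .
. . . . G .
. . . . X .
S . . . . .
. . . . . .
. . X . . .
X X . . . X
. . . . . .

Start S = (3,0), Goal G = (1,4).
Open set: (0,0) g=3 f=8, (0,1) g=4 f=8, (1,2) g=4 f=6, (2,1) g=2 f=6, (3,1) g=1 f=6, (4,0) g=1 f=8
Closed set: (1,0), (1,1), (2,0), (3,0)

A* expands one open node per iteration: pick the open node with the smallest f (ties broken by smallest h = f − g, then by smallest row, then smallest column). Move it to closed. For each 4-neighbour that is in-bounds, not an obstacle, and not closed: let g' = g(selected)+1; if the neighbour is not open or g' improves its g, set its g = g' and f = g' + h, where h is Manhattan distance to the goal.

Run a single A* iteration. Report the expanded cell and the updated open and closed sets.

step 1: expand (1,2) (f=6, h=2) → closed; open now [(0,0) g=3 f=8, (0,1) g=4 f=8, (0,2) g=5 f=8, (1,3) g=5 f=6, (2,1) g=2 f=6, (2,2) g=5 f=8, (3,1) g=1 f=6, (4,0) g=1 f=8]

expanded=(1,2); open=[(0,0) g=3 f=8, (0,1) g=4 f=8, (0,2) g=5 f=8, (1,3) g=5 f=6, (2,1) g=2 f=6, (2,2) g=5 f=8, (3,1) g=1 f=6, (4,0) g=1 f=8]; closed=[(1,0), (1,1), (1,2), (2,0), (3,0)]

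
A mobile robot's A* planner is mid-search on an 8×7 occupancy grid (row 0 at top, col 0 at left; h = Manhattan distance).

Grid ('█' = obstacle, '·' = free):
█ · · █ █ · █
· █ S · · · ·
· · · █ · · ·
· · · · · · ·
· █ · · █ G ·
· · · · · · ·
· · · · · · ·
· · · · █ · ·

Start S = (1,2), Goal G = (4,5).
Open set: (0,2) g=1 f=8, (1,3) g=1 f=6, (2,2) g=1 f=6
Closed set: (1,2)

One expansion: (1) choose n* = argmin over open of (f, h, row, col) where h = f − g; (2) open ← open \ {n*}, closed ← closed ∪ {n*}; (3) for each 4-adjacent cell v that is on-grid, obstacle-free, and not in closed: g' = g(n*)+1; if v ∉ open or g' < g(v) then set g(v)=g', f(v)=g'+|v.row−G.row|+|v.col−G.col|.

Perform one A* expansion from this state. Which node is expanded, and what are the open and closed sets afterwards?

expanded=(1,3); open=[(0,2) g=1 f=8, (1,4) g=2 f=6, (2,2) g=1 f=6]; closed=[(1,2), (1,3)]

step 1: expand (1,3) (f=6, h=5) → closed; open now [(0,2) g=1 f=8, (1,4) g=2 f=6, (2,2) g=1 f=6]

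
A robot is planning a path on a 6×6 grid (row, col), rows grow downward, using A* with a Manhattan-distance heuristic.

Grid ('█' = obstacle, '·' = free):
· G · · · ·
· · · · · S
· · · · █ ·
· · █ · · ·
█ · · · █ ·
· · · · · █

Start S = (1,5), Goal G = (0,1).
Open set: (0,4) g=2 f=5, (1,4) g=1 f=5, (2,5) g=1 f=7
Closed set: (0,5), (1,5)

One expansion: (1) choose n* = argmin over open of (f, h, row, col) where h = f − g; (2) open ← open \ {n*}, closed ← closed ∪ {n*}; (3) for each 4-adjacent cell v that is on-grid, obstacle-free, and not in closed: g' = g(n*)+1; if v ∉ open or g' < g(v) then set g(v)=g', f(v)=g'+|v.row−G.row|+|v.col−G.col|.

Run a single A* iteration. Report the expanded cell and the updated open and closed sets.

expanded=(0,4); open=[(0,3) g=3 f=5, (1,4) g=1 f=5, (2,5) g=1 f=7]; closed=[(0,4), (0,5), (1,5)]

step 1: expand (0,4) (f=5, h=3) → closed; open now [(0,3) g=3 f=5, (1,4) g=1 f=5, (2,5) g=1 f=7]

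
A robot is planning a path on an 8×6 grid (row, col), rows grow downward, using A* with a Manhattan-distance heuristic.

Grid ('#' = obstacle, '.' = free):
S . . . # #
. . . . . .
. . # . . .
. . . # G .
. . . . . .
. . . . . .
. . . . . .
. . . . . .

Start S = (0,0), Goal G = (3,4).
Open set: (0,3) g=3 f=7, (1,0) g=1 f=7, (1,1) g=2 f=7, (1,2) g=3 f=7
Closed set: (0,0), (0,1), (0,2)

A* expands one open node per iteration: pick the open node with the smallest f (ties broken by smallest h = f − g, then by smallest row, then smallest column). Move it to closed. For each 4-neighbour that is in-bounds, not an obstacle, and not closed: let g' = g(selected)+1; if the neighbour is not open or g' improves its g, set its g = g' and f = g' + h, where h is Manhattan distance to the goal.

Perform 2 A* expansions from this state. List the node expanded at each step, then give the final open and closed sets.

order=[(0,3) → (1,3)]; open=[(1,0) g=1 f=7, (1,1) g=2 f=7, (1,2) g=3 f=7, (1,4) g=5 f=7, (2,3) g=5 f=7]; closed=[(0,0), (0,1), (0,2), (0,3), (1,3)]

step 1: expand (0,3) (f=7, h=4) → closed; open now [(1,0) g=1 f=7, (1,1) g=2 f=7, (1,2) g=3 f=7, (1,3) g=4 f=7]
step 2: expand (1,3) (f=7, h=3) → closed; open now [(1,0) g=1 f=7, (1,1) g=2 f=7, (1,2) g=3 f=7, (1,4) g=5 f=7, (2,3) g=5 f=7]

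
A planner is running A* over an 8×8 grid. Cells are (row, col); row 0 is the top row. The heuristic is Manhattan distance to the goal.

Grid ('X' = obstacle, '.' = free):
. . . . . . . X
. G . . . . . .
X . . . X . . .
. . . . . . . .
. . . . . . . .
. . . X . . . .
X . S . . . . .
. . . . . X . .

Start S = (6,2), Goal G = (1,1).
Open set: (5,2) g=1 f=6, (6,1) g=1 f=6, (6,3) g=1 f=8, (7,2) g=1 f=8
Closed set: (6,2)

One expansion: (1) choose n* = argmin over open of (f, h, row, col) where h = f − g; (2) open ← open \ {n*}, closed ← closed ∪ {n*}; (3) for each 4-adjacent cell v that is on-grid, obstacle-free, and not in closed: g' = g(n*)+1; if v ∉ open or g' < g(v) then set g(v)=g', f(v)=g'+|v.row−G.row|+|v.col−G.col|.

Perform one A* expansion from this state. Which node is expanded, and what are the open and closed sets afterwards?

expanded=(5,2); open=[(4,2) g=2 f=6, (5,1) g=2 f=6, (6,1) g=1 f=6, (6,3) g=1 f=8, (7,2) g=1 f=8]; closed=[(5,2), (6,2)]

step 1: expand (5,2) (f=6, h=5) → closed; open now [(4,2) g=2 f=6, (5,1) g=2 f=6, (6,1) g=1 f=6, (6,3) g=1 f=8, (7,2) g=1 f=8]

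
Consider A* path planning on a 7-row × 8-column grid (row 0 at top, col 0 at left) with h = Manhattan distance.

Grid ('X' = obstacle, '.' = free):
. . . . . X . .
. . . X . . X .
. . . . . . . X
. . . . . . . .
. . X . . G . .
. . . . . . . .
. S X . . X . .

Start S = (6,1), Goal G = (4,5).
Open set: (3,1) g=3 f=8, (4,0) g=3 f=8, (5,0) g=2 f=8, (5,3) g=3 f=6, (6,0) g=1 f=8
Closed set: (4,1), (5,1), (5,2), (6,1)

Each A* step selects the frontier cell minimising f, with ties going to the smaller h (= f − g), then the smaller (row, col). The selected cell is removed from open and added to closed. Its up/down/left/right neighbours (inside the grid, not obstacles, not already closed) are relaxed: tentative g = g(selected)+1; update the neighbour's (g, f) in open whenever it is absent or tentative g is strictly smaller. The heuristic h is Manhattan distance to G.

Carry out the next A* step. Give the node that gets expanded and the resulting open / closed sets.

expanded=(5,3); open=[(3,1) g=3 f=8, (4,0) g=3 f=8, (4,3) g=4 f=6, (5,0) g=2 f=8, (5,4) g=4 f=6, (6,0) g=1 f=8, (6,3) g=4 f=8]; closed=[(4,1), (5,1), (5,2), (5,3), (6,1)]

step 1: expand (5,3) (f=6, h=3) → closed; open now [(3,1) g=3 f=8, (4,0) g=3 f=8, (4,3) g=4 f=6, (5,0) g=2 f=8, (5,4) g=4 f=6, (6,0) g=1 f=8, (6,3) g=4 f=8]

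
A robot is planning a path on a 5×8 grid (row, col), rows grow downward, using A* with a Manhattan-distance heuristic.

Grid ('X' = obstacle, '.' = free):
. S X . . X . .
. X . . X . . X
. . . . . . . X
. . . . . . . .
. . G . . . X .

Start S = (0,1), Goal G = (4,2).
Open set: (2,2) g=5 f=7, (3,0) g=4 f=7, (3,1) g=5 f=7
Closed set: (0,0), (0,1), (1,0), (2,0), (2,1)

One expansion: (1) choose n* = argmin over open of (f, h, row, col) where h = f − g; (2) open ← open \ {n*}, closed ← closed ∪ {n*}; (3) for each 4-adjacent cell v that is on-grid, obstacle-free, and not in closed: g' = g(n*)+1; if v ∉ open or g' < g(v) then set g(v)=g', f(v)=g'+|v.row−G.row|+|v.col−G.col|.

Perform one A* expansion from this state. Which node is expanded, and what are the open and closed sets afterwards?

step 1: expand (2,2) (f=7, h=2) → closed; open now [(1,2) g=6 f=9, (2,3) g=6 f=9, (3,0) g=4 f=7, (3,1) g=5 f=7, (3,2) g=6 f=7]

expanded=(2,2); open=[(1,2) g=6 f=9, (2,3) g=6 f=9, (3,0) g=4 f=7, (3,1) g=5 f=7, (3,2) g=6 f=7]; closed=[(0,0), (0,1), (1,0), (2,0), (2,1), (2,2)]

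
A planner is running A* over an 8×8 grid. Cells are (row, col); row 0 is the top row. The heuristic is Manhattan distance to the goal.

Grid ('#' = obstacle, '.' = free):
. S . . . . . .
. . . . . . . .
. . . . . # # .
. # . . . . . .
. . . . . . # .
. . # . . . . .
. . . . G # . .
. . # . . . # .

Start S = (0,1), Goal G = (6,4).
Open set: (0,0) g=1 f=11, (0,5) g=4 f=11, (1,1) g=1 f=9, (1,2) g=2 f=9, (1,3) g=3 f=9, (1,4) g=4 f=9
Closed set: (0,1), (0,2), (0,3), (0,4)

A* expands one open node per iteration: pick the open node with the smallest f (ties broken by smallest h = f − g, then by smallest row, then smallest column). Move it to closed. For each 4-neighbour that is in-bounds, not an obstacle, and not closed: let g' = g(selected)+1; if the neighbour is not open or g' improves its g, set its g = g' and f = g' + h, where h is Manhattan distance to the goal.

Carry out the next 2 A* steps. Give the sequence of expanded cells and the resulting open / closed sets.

step 1: expand (1,4) (f=9, h=5) → closed; open now [(0,0) g=1 f=11, (0,5) g=4 f=11, (1,1) g=1 f=9, (1,2) g=2 f=9, (1,3) g=3 f=9, (1,5) g=5 f=11, (2,4) g=5 f=9]
step 2: expand (2,4) (f=9, h=4) → closed; open now [(0,0) g=1 f=11, (0,5) g=4 f=11, (1,1) g=1 f=9, (1,2) g=2 f=9, (1,3) g=3 f=9, (1,5) g=5 f=11, (2,3) g=6 f=11, (3,4) g=6 f=9]

order=[(1,4) → (2,4)]; open=[(0,0) g=1 f=11, (0,5) g=4 f=11, (1,1) g=1 f=9, (1,2) g=2 f=9, (1,3) g=3 f=9, (1,5) g=5 f=11, (2,3) g=6 f=11, (3,4) g=6 f=9]; closed=[(0,1), (0,2), (0,3), (0,4), (1,4), (2,4)]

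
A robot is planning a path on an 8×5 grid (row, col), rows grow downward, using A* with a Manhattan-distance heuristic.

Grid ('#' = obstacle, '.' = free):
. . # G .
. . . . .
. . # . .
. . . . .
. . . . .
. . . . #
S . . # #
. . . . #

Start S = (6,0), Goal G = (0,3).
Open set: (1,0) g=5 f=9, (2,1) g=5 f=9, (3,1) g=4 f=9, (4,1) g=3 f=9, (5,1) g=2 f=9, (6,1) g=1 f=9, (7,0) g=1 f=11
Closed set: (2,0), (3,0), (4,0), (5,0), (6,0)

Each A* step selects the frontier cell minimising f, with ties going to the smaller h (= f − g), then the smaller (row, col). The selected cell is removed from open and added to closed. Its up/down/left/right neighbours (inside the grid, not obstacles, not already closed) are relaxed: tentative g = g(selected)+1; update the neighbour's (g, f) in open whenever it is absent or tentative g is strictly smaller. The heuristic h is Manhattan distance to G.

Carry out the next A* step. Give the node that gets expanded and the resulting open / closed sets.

step 1: expand (1,0) (f=9, h=4) → closed; open now [(0,0) g=6 f=9, (1,1) g=6 f=9, (2,1) g=5 f=9, (3,1) g=4 f=9, (4,1) g=3 f=9, (5,1) g=2 f=9, (6,1) g=1 f=9, (7,0) g=1 f=11]

expanded=(1,0); open=[(0,0) g=6 f=9, (1,1) g=6 f=9, (2,1) g=5 f=9, (3,1) g=4 f=9, (4,1) g=3 f=9, (5,1) g=2 f=9, (6,1) g=1 f=9, (7,0) g=1 f=11]; closed=[(1,0), (2,0), (3,0), (4,0), (5,0), (6,0)]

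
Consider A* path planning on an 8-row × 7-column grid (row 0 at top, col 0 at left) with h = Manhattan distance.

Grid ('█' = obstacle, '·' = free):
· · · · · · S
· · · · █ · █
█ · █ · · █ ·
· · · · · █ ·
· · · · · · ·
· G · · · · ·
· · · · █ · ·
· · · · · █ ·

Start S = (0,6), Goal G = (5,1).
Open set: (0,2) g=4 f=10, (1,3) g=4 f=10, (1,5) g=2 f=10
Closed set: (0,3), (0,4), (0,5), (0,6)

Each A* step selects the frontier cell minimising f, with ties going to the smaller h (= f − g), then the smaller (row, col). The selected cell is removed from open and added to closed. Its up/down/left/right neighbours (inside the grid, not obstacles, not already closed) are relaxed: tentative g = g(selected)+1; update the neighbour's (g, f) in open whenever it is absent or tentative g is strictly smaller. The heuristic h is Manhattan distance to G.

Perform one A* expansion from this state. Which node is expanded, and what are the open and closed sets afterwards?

step 1: expand (0,2) (f=10, h=6) → closed; open now [(0,1) g=5 f=10, (1,2) g=5 f=10, (1,3) g=4 f=10, (1,5) g=2 f=10]

expanded=(0,2); open=[(0,1) g=5 f=10, (1,2) g=5 f=10, (1,3) g=4 f=10, (1,5) g=2 f=10]; closed=[(0,2), (0,3), (0,4), (0,5), (0,6)]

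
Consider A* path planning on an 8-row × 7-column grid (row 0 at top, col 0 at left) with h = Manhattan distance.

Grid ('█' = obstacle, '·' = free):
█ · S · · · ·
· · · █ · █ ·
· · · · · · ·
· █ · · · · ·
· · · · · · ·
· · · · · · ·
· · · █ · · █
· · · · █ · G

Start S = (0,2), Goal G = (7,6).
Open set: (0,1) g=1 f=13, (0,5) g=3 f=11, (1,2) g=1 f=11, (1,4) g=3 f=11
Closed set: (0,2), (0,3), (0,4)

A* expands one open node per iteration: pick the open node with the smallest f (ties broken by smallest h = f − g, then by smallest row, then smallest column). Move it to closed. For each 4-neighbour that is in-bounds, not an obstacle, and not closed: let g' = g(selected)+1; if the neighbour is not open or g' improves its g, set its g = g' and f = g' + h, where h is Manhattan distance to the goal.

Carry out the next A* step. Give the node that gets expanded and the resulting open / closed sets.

step 1: expand (0,5) (f=11, h=8) → closed; open now [(0,1) g=1 f=13, (0,6) g=4 f=11, (1,2) g=1 f=11, (1,4) g=3 f=11]

expanded=(0,5); open=[(0,1) g=1 f=13, (0,6) g=4 f=11, (1,2) g=1 f=11, (1,4) g=3 f=11]; closed=[(0,2), (0,3), (0,4), (0,5)]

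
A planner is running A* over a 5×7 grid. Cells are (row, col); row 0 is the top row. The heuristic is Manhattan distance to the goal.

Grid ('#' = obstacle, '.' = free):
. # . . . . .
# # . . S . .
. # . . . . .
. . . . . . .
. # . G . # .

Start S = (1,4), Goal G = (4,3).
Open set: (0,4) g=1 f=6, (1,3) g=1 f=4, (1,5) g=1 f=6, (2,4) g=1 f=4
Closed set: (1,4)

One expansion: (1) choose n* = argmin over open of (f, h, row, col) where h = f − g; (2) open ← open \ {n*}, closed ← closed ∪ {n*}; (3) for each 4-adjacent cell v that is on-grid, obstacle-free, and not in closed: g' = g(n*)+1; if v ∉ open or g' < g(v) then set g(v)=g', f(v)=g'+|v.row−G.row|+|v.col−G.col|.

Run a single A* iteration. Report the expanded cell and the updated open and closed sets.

expanded=(1,3); open=[(0,3) g=2 f=6, (0,4) g=1 f=6, (1,2) g=2 f=6, (1,5) g=1 f=6, (2,3) g=2 f=4, (2,4) g=1 f=4]; closed=[(1,3), (1,4)]

step 1: expand (1,3) (f=4, h=3) → closed; open now [(0,3) g=2 f=6, (0,4) g=1 f=6, (1,2) g=2 f=6, (1,5) g=1 f=6, (2,3) g=2 f=4, (2,4) g=1 f=4]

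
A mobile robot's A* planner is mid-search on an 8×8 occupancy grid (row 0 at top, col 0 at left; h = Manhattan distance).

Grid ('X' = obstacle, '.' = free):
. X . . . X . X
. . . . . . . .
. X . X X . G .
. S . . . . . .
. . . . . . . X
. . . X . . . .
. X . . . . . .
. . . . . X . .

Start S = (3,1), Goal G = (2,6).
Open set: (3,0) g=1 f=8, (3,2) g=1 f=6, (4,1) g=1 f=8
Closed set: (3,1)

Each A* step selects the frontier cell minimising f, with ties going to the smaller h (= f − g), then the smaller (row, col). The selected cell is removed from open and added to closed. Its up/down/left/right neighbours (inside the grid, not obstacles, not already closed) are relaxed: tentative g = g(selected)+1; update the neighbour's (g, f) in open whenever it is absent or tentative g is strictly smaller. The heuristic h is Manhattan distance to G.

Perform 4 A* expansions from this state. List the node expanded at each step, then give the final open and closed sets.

order=[(3,2) → (2,2) → (3,3) → (3,4)]; open=[(1,2) g=3 f=8, (3,0) g=1 f=8, (3,5) g=4 f=6, (4,1) g=1 f=8, (4,2) g=2 f=8, (4,3) g=3 f=8, (4,4) g=4 f=8]; closed=[(2,2), (3,1), (3,2), (3,3), (3,4)]

step 1: expand (3,2) (f=6, h=5) → closed; open now [(2,2) g=2 f=6, (3,0) g=1 f=8, (3,3) g=2 f=6, (4,1) g=1 f=8, (4,2) g=2 f=8]
step 2: expand (2,2) (f=6, h=4) → closed; open now [(1,2) g=3 f=8, (3,0) g=1 f=8, (3,3) g=2 f=6, (4,1) g=1 f=8, (4,2) g=2 f=8]
step 3: expand (3,3) (f=6, h=4) → closed; open now [(1,2) g=3 f=8, (3,0) g=1 f=8, (3,4) g=3 f=6, (4,1) g=1 f=8, (4,2) g=2 f=8, (4,3) g=3 f=8]
step 4: expand (3,4) (f=6, h=3) → closed; open now [(1,2) g=3 f=8, (3,0) g=1 f=8, (3,5) g=4 f=6, (4,1) g=1 f=8, (4,2) g=2 f=8, (4,3) g=3 f=8, (4,4) g=4 f=8]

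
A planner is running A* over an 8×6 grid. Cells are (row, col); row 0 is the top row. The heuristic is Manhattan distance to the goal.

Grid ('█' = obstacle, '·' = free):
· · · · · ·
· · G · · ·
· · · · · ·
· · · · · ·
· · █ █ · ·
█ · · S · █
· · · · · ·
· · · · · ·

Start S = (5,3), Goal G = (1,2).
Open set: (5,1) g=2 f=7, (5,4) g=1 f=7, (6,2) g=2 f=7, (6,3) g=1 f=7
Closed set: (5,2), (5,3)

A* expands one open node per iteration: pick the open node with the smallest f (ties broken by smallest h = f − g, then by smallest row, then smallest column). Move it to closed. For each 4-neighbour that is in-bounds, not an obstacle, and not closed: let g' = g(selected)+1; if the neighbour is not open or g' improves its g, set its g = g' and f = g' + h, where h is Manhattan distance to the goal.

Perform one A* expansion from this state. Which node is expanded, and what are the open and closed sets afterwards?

step 1: expand (5,1) (f=7, h=5) → closed; open now [(4,1) g=3 f=7, (5,4) g=1 f=7, (6,1) g=3 f=9, (6,2) g=2 f=7, (6,3) g=1 f=7]

expanded=(5,1); open=[(4,1) g=3 f=7, (5,4) g=1 f=7, (6,1) g=3 f=9, (6,2) g=2 f=7, (6,3) g=1 f=7]; closed=[(5,1), (5,2), (5,3)]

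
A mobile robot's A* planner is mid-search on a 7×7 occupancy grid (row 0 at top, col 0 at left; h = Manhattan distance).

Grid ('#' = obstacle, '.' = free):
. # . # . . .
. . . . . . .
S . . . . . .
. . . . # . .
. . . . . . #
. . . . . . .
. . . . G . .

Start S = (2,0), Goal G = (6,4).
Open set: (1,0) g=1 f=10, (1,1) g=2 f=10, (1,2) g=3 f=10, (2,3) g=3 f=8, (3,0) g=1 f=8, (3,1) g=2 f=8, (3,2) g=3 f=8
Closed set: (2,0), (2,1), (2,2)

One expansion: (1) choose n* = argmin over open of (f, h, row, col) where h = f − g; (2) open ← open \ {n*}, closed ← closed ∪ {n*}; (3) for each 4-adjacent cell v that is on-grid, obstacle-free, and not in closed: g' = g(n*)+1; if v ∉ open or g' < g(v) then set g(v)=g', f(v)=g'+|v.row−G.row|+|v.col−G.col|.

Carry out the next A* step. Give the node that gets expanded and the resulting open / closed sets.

expanded=(2,3); open=[(1,0) g=1 f=10, (1,1) g=2 f=10, (1,2) g=3 f=10, (1,3) g=4 f=10, (2,4) g=4 f=8, (3,0) g=1 f=8, (3,1) g=2 f=8, (3,2) g=3 f=8, (3,3) g=4 f=8]; closed=[(2,0), (2,1), (2,2), (2,3)]

step 1: expand (2,3) (f=8, h=5) → closed; open now [(1,0) g=1 f=10, (1,1) g=2 f=10, (1,2) g=3 f=10, (1,3) g=4 f=10, (2,4) g=4 f=8, (3,0) g=1 f=8, (3,1) g=2 f=8, (3,2) g=3 f=8, (3,3) g=4 f=8]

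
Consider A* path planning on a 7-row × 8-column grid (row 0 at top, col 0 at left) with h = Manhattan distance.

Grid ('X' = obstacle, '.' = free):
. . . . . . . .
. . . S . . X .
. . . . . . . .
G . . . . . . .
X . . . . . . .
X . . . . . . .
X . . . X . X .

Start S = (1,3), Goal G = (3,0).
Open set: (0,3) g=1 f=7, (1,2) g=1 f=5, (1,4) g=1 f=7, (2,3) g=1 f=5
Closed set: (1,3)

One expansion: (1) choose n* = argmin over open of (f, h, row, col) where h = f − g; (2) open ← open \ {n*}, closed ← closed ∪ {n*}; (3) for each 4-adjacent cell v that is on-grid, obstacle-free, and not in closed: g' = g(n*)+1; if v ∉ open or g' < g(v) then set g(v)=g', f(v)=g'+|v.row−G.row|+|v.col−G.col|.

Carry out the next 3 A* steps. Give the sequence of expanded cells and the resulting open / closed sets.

step 1: expand (1,2) (f=5, h=4) → closed; open now [(0,2) g=2 f=7, (0,3) g=1 f=7, (1,1) g=2 f=5, (1,4) g=1 f=7, (2,2) g=2 f=5, (2,3) g=1 f=5]
step 2: expand (1,1) (f=5, h=3) → closed; open now [(0,1) g=3 f=7, (0,2) g=2 f=7, (0,3) g=1 f=7, (1,0) g=3 f=5, (1,4) g=1 f=7, (2,1) g=3 f=5, (2,2) g=2 f=5, (2,3) g=1 f=5]
step 3: expand (1,0) (f=5, h=2) → closed; open now [(0,0) g=4 f=7, (0,1) g=3 f=7, (0,2) g=2 f=7, (0,3) g=1 f=7, (1,4) g=1 f=7, (2,0) g=4 f=5, (2,1) g=3 f=5, (2,2) g=2 f=5, (2,3) g=1 f=5]

order=[(1,2) → (1,1) → (1,0)]; open=[(0,0) g=4 f=7, (0,1) g=3 f=7, (0,2) g=2 f=7, (0,3) g=1 f=7, (1,4) g=1 f=7, (2,0) g=4 f=5, (2,1) g=3 f=5, (2,2) g=2 f=5, (2,3) g=1 f=5]; closed=[(1,0), (1,1), (1,2), (1,3)]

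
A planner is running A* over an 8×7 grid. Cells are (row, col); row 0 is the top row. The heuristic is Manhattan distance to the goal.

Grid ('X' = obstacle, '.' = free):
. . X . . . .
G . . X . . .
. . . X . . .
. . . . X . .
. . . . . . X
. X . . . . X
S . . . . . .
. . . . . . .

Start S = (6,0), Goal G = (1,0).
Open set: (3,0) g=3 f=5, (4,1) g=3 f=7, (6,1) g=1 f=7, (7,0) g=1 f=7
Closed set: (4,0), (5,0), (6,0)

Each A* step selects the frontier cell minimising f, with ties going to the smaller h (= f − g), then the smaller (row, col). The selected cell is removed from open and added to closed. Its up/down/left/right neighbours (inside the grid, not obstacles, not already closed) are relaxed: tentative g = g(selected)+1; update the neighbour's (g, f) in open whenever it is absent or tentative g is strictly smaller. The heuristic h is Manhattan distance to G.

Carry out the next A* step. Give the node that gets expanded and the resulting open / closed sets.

expanded=(3,0); open=[(2,0) g=4 f=5, (3,1) g=4 f=7, (4,1) g=3 f=7, (6,1) g=1 f=7, (7,0) g=1 f=7]; closed=[(3,0), (4,0), (5,0), (6,0)]

step 1: expand (3,0) (f=5, h=2) → closed; open now [(2,0) g=4 f=5, (3,1) g=4 f=7, (4,1) g=3 f=7, (6,1) g=1 f=7, (7,0) g=1 f=7]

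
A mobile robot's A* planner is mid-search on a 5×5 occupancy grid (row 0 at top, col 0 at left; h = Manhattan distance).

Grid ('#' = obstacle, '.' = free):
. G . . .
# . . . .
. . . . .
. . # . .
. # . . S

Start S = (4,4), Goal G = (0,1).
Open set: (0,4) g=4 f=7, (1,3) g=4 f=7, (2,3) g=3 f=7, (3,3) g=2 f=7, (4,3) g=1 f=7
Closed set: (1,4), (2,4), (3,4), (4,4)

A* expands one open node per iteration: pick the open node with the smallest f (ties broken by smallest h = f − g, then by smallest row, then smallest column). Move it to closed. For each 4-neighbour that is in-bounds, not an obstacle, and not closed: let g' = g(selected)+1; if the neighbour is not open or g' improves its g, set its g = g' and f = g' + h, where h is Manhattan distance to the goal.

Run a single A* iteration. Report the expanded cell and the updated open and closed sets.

step 1: expand (0,4) (f=7, h=3) → closed; open now [(0,3) g=5 f=7, (1,3) g=4 f=7, (2,3) g=3 f=7, (3,3) g=2 f=7, (4,3) g=1 f=7]

expanded=(0,4); open=[(0,3) g=5 f=7, (1,3) g=4 f=7, (2,3) g=3 f=7, (3,3) g=2 f=7, (4,3) g=1 f=7]; closed=[(0,4), (1,4), (2,4), (3,4), (4,4)]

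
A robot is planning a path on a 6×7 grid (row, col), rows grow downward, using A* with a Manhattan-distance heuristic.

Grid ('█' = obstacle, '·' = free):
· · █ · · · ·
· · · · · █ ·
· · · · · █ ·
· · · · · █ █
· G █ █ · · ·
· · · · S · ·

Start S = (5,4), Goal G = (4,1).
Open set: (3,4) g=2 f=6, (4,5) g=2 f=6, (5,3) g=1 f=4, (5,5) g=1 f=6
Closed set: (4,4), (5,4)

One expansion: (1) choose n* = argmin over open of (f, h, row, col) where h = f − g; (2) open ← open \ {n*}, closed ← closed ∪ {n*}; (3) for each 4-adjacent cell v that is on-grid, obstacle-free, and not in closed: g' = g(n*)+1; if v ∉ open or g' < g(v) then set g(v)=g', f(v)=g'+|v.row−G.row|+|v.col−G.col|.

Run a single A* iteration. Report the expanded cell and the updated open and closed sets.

expanded=(5,3); open=[(3,4) g=2 f=6, (4,5) g=2 f=6, (5,2) g=2 f=4, (5,5) g=1 f=6]; closed=[(4,4), (5,3), (5,4)]

step 1: expand (5,3) (f=4, h=3) → closed; open now [(3,4) g=2 f=6, (4,5) g=2 f=6, (5,2) g=2 f=4, (5,5) g=1 f=6]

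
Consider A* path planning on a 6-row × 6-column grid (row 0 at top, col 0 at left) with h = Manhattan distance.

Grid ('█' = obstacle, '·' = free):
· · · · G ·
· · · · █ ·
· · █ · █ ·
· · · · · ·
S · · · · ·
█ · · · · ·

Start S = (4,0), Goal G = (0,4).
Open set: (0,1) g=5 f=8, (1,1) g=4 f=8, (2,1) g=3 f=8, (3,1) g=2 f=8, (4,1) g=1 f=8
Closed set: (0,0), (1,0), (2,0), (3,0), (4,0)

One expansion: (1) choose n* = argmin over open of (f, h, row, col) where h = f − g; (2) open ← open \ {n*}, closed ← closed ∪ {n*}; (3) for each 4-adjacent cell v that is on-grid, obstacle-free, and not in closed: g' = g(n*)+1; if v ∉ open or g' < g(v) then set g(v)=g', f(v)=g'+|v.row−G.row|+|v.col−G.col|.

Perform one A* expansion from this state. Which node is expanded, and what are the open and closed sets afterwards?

expanded=(0,1); open=[(0,2) g=6 f=8, (1,1) g=4 f=8, (2,1) g=3 f=8, (3,1) g=2 f=8, (4,1) g=1 f=8]; closed=[(0,0), (0,1), (1,0), (2,0), (3,0), (4,0)]

step 1: expand (0,1) (f=8, h=3) → closed; open now [(0,2) g=6 f=8, (1,1) g=4 f=8, (2,1) g=3 f=8, (3,1) g=2 f=8, (4,1) g=1 f=8]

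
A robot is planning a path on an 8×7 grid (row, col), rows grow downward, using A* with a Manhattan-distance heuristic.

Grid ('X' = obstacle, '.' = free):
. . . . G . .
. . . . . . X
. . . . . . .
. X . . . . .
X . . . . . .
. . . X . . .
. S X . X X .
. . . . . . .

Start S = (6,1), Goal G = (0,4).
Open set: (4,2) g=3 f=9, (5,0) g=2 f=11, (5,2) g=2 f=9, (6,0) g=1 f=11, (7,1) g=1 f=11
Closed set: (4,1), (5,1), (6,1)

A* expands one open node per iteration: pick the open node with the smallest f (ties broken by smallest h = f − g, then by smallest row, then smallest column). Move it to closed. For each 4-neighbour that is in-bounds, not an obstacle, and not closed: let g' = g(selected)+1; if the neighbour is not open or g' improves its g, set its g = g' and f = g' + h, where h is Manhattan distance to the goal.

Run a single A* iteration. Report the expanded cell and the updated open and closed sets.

step 1: expand (4,2) (f=9, h=6) → closed; open now [(3,2) g=4 f=9, (4,3) g=4 f=9, (5,0) g=2 f=11, (5,2) g=2 f=9, (6,0) g=1 f=11, (7,1) g=1 f=11]

expanded=(4,2); open=[(3,2) g=4 f=9, (4,3) g=4 f=9, (5,0) g=2 f=11, (5,2) g=2 f=9, (6,0) g=1 f=11, (7,1) g=1 f=11]; closed=[(4,1), (4,2), (5,1), (6,1)]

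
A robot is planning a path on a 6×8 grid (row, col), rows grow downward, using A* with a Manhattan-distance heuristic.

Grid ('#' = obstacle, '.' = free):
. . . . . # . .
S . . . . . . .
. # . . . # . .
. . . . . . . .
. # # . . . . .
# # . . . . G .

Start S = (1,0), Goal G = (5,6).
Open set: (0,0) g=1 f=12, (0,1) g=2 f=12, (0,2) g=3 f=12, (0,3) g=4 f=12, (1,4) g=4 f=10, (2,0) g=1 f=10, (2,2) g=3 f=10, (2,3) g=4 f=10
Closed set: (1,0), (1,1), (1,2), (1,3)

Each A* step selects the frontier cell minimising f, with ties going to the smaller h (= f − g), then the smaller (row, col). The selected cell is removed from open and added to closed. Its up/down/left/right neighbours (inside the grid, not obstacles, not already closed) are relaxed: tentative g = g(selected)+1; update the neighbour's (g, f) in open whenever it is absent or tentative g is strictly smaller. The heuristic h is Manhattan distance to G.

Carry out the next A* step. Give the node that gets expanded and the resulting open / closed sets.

step 1: expand (1,4) (f=10, h=6) → closed; open now [(0,0) g=1 f=12, (0,1) g=2 f=12, (0,2) g=3 f=12, (0,3) g=4 f=12, (0,4) g=5 f=12, (1,5) g=5 f=10, (2,0) g=1 f=10, (2,2) g=3 f=10, (2,3) g=4 f=10, (2,4) g=5 f=10]

expanded=(1,4); open=[(0,0) g=1 f=12, (0,1) g=2 f=12, (0,2) g=3 f=12, (0,3) g=4 f=12, (0,4) g=5 f=12, (1,5) g=5 f=10, (2,0) g=1 f=10, (2,2) g=3 f=10, (2,3) g=4 f=10, (2,4) g=5 f=10]; closed=[(1,0), (1,1), (1,2), (1,3), (1,4)]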